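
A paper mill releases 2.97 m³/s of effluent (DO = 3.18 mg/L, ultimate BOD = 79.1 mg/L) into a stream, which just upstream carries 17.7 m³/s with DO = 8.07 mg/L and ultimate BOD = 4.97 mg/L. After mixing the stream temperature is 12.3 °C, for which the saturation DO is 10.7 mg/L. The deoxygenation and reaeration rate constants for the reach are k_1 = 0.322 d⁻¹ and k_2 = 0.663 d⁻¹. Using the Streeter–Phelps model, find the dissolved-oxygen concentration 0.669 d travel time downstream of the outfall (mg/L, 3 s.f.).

DO ≈ 6.14 mg/L

Mixed DO = (17.7×8.07 + 2.97×3.18)/(17.7+2.97) = 152.3/20.67 = 7.367 mg/L.
Mixed L₀ = (17.7×4.97 + 2.97×79.1)/(20.67) = 322.9/20.67 = 15.62 mg/L.
Initial deficit D₀ = C_s − DO₀ = 10.7 − 7.367 = 3.333 mg/L.
D(0.669) = [0.322×15.62/(0.663−0.322)](e^(−0.322×0.669) − e^(−0.663×0.669)) + 3.333 e^(−0.663×0.669)
= 14.75 × (0.8062 − 0.6418) + 3.333 × 0.6418 = 4.565 mg/L.
DO = 10.7 − 4.565 = 6.135 mg/L.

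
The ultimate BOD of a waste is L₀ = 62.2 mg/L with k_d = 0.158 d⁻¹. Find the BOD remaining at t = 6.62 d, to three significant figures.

L_t = L₀ e^(−k_d t) = 62.2 × e^(−0.158×6.62) = 62.2 × 0.3514 = 21.85 mg/L.

L ≈ 21.9 mg/L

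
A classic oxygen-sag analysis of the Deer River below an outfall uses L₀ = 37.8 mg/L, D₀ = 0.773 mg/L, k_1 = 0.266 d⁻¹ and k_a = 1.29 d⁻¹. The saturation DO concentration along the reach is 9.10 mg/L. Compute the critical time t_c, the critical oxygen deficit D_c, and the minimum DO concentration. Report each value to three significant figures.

With k_a/k_1 = 4.850 and 1 − D₀(k_a−k_1)/(k_1 L₀) = 0.9213,
t_c = ln(4.850 × 0.9213) / (1.29 − 0.266) = ln(4.468) / 1.024 = 1.497/1.024 = 1.462 d.
D_c = (k_1/k_a) L₀ e^(−k_1 t_c) = (0.266/1.29) × 37.8 × e^(−0.266×1.462) = 0.2062 × 37.8 × 0.6778 = 5.283 mg/L.
Minimum DO = C_s − D_c = 9.10 − 5.283 = 3.817 mg/L.

t_c ≈ 1.46 d; D_c ≈ 5.28 mg/L; min DO ≈ 3.82 mg/L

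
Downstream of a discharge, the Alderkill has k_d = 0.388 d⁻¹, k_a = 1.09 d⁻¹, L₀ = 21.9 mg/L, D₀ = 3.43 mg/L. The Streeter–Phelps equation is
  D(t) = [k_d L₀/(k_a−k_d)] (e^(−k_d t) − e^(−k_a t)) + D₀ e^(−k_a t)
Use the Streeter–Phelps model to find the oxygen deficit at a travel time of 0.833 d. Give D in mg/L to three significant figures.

k_d L₀/(k_a−k_d) = 0.388×21.9/(1.09−0.388) = 8.497/0.7020 = 12.10 mg/L.
e^(−k_d t) = e^(−0.388×0.8330) = 0.7238; e^(−k_a t) = e^(−1.09×0.8330) = 0.4033.
D = 12.10 × (0.7238 − 0.4033) + 3.43 × 0.4033 = 3.879 + 1.383 = 5.263 mg/L.

D ≈ 5.26 mg/L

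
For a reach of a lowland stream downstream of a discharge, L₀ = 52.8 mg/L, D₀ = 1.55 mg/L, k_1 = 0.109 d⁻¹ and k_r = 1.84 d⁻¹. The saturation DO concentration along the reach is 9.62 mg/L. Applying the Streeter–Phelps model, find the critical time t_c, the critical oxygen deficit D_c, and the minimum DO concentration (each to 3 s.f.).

t_c ≈ 1.27 d; D_c ≈ 2.72 mg/L; min DO ≈ 6.90 mg/L

At the critical point dD/dt = 0, so k_1 L₀ e^(−k_1 t) = k_r D. Substituting D(t) from the Streeter–Phelps equation and solving for t gives
t_c = ln[(k_r/k_1)(1 − D₀(k_r−k_1)/(k_1 L₀))] / (k_r−k_1).
Here k_r−k_1 = 1.731 d⁻¹ and 1 − D₀(k_r−k_1)/(k_1 L₀) = 1 − 1.55×1.731/(0.109×52.8) = 0.5338, so
t_c = ln(16.88 × 0.5338) / 1.731 = 2.198 / 1.731 = 1.270 d.
L(t_c) = L₀ e^(−k_1 t_c) = 52.8 × 0.8707 = 45.97 mg/L, and at the critical point k_r D_c = k_1 L, so D_c = (0.109/1.84) × 45.97 = 2.723 mg/L.
Minimum DO = C_s − D_c = 9.62 − 2.723 = 6.897 mg/L.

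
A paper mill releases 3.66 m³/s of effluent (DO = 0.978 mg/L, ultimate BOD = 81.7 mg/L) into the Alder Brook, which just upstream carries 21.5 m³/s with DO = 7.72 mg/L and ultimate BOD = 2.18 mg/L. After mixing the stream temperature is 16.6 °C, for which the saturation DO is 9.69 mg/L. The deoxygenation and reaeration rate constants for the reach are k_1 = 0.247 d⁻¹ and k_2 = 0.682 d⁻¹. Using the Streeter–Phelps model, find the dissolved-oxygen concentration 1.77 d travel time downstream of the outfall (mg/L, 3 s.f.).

DO ≈ 6.10 mg/L

Mixed DO = (21.5×7.72 + 3.66×0.978)/(21.5+3.66) = 169.6/25.16 = 6.739 mg/L.
Mixed L₀ = (21.5×2.18 + 3.66×81.7)/(25.16) = 345.9/25.16 = 13.75 mg/L.
Initial deficit D₀ = C_s − DO₀ = 9.69 − 6.739 = 2.951 mg/L.
D(1.77) = [0.247×13.75/(0.682−0.247)](e^(−0.247×1.77) − e^(−0.682×1.77)) + 2.951 e^(−0.682×1.77)
= 7.806 × (0.6458 − 0.2991) + 2.951 × 0.2991 = 3.590 mg/L.
DO = 9.69 − 3.590 = 6.100 mg/L.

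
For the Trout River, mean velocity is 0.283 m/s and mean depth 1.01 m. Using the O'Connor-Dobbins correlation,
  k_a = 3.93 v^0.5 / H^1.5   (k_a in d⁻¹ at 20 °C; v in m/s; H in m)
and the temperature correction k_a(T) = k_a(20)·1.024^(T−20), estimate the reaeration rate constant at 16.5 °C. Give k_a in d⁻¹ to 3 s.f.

k_a ≈ 1.90 d⁻¹

k_a(20) = 3.93 × 0.283^0.5 / 1.01^1.5 = 3.93 × 0.5320 / 1.015 = 2.060 d⁻¹.
k_a(16.5) = 2.060 × 1.024^(16.5−20) = 2.060 × 0.9203 = 1.896 d⁻¹.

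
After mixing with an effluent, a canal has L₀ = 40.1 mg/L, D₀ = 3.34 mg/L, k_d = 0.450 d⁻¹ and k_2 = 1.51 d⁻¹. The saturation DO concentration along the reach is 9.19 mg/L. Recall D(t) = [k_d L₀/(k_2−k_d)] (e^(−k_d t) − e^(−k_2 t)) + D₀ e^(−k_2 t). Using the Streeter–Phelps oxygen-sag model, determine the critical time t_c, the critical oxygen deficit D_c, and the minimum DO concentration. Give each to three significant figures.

t_c = [1/(k_2−k_d)] ln[(k_2/k_d)(1 − D₀(k_2−k_d)/(k_d L₀))]
= [1/(1.51−0.450)] ln[(1.51/0.450)(1 − 3.34×1.060/(0.450×40.1))]
= (1/1.060) ln[3.356 × 0.8038] = 0.9434 × ln(2.697) = 0.9434 × 0.9922 = 0.9361 d.
L(t_c) = L₀ e^(−k_d t_c) = 40.1 × 0.6562 = 26.32 mg/L, and at the critical point k_2 D_c = k_d L, so D_c = (0.450/1.51) × 26.32 = 7.842 mg/L.
Minimum DO = C_s − D_c = 9.19 − 7.842 = 1.348 mg/L.

t_c ≈ 0.936 d; D_c ≈ 7.84 mg/L; min DO ≈ 1.35 mg/L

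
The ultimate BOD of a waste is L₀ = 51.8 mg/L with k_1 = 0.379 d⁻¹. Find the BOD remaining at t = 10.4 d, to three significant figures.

L ≈ 1.01 mg/L

L_t = L₀ e^(−k_1 t) = 51.8 × e^(−0.379×10.4) = 51.8 × 0.01942 = 1.006 mg/L.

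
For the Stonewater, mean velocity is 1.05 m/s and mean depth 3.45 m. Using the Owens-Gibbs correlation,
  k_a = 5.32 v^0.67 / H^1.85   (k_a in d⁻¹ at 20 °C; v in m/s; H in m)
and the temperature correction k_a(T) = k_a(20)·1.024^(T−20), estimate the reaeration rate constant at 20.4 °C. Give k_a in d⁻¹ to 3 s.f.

k_a ≈ 0.561 d⁻¹

k_a(20) = 5.32 × 1.05^0.67 / 3.45^1.85 = 5.32 × 1.033 / 9.885 = 0.5561 d⁻¹.
k_a(20.4) = 0.5561 × 1.024^(20.4−20) = 0.5561 × 1.010 = 0.5614 d⁻¹.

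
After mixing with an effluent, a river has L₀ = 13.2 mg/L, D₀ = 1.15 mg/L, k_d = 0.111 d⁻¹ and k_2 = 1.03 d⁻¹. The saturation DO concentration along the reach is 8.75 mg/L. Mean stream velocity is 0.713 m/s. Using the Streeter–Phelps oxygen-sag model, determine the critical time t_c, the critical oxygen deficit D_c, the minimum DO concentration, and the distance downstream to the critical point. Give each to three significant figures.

t_c ≈ 1.03 d; D_c ≈ 1.27 mg/L; min DO ≈ 7.48 mg/L; x_c ≈ 63.7 km

With k_2/k_d = 9.279 and 1 − D₀(k_2−k_d)/(k_d L₀) = 0.2787,
t_c = ln(9.279 × 0.2787) / (1.03 − 0.111) = ln(2.586) / 0.9190 = 0.9502/0.9190 = 1.034 d.
L(t_c) = L₀ e^(−k_d t_c) = 13.2 × 0.8916 = 11.77 mg/L, and at the critical point k_2 D_c = k_d L, so D_c = (0.111/1.03) × 11.77 = 1.268 mg/L.
Minimum DO = C_s − D_c = 8.75 − 1.268 = 7.482 mg/L.
x_c = v t_c = 0.713 m/s × 1.034 d × 86400 s/d = 63690 m ≈ 63.7 km.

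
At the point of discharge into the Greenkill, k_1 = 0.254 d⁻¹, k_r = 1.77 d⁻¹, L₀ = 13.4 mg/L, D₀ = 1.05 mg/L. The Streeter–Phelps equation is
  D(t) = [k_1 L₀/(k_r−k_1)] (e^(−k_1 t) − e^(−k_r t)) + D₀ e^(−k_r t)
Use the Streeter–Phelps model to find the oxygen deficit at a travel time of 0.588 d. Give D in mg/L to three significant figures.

D ≈ 1.51 mg/L

k_1 L₀/(k_r−k_1) = 0.254×13.4/(1.77−0.254) = 3.404/1.516 = 2.245 mg/L.
e^(−k_1 t) = e^(−0.254×0.5880) = 0.8613; e^(−k_r t) = e^(−1.77×0.5880) = 0.3532.
D = 2.245 × (0.8613 − 0.3532) + 1.05 × 0.3532 = 1.141 + 0.3708 = 1.512 mg/L.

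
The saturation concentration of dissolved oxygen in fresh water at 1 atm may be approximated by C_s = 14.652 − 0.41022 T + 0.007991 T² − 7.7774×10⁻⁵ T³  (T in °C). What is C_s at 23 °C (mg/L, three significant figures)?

C_s ≈ 8.50 mg/L

C_s = 14.652 − 0.41022×23 + 0.007991×23² − 7.7774×10⁻⁵×23³ = 8.498 mg/L.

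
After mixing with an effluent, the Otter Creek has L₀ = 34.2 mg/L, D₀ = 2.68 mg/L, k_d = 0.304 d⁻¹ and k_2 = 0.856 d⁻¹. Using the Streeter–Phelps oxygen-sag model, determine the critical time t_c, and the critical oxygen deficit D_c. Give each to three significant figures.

t_c ≈ 1.60 d; D_c ≈ 7.47 mg/L

At the critical point dD/dt = 0, so k_d L₀ e^(−k_d t) = k_2 D. Substituting D(t) from the Streeter–Phelps equation and solving for t gives
t_c = ln[(k_2/k_d)(1 − D₀(k_2−k_d)/(k_d L₀))] / (k_2−k_d).
Here k_2−k_d = 0.5520 d⁻¹ and 1 − D₀(k_2−k_d)/(k_d L₀) = 1 − 2.68×0.5520/(0.304×34.2) = 0.8577, so
t_c = ln(2.816 × 0.8577) / 0.5520 = 0.8818 / 0.5520 = 1.597 d.
D_c = (k_d/k_2) L₀ e^(−k_d t_c) = (0.304/0.856) × 34.2 × e^(−0.304×1.597) = 0.3551 × 34.2 × 0.6153 = 7.474 mg/L.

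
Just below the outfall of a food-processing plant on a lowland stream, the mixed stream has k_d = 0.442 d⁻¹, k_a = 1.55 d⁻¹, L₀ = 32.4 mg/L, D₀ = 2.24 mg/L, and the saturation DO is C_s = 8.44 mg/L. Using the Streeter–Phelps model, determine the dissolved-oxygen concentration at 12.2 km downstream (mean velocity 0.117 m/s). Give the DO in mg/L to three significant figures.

DO ≈ 2.50 mg/L

Travel time t = x/v = 12.2 km / (0.117 m/s) = 12200 m / 0.117 m/s = 104300 s = 1.207 d.
k_d L₀/(k_a−k_d) = 0.442×32.4/(1.55−0.442) = 14.32/1.108 = 12.92 mg/L.
e^(−k_d t) = e^(−0.442×1.207) = 0.5866; e^(−k_a t) = e^(−1.55×1.207) = 0.1540.
D = 12.92 × (0.5866 − 0.1540) + 2.24 × 0.1540 = 5.591 + 0.3450 = 5.936 mg/L.
DO = C_s − D = 8.44 − 5.936 = 2.504 mg/L.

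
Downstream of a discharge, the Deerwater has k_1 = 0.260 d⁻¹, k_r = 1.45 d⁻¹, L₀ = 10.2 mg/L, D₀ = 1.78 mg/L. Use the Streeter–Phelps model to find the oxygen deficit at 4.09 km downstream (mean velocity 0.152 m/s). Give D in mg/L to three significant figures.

Travel time t = x/v = 4.09 km / (0.152 m/s) = 4090 m / 0.152 m/s = 26910 s = 0.3114 d.
k_1 L₀/(k_r−k_1) = 0.260×10.2/(1.45−0.260) = 2.652/1.190 = 2.229 mg/L.
e^(−k_1 t) = e^(−0.260×0.3114) = 0.9222; e^(−k_r t) = e^(−1.45×0.3114) = 0.6366.
D = 2.229 × (0.9222 − 0.6366) + 1.78 × 0.6366 = 0.6365 + 1.133 = 1.770 mg/L.

D ≈ 1.77 mg/L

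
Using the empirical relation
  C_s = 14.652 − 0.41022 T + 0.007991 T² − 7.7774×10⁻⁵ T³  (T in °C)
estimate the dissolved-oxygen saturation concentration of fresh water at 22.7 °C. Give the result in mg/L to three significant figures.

C_s = 14.652 − 0.41022×22.7 + 0.007991×22.7² − 7.7774×10⁻⁵×22.7³ = 8.548 mg/L.

C_s ≈ 8.55 mg/L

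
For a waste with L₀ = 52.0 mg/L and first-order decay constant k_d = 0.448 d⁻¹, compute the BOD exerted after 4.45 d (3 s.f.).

y_t = L₀(1 − e^(−k_d t)) = 52.0 × (1 − e^(−0.448×4.45))
= 52.0 × (1 − 0.1362) = 52.0 × 0.8638 = 44.92 mg/L.

y ≈ 44.9 mg/L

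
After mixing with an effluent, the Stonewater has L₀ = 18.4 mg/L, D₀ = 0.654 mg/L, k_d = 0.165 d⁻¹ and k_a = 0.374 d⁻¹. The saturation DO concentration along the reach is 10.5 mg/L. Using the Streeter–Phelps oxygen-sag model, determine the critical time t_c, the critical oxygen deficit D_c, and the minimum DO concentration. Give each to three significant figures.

With k_a/k_d = 2.267 and 1 − D₀(k_a−k_d)/(k_d L₀) = 0.9550,
t_c = ln(2.267 × 0.9550) / (0.374 − 0.165) = ln(2.165) / 0.2090 = 0.7722/0.2090 = 3.695 d.
D_c = (k_d/k_a) L₀ e^(−k_d t_c) = (0.165/0.374) × 18.4 × e^(−0.165×3.695) = 0.4412 × 18.4 × 0.5435 = 4.412 mg/L.
Minimum DO = C_s − D_c = 10.5 − 4.412 = 6.088 mg/L.

t_c ≈ 3.69 d; D_c ≈ 4.41 mg/L; min DO ≈ 6.09 mg/L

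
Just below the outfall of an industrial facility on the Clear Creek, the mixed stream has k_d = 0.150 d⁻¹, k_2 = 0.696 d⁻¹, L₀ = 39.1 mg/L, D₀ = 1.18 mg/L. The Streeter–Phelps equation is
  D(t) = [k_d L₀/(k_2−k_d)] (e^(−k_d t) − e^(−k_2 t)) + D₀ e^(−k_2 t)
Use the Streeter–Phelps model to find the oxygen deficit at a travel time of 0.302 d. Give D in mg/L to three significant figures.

k_d L₀/(k_2−k_d) = 0.150×39.1/(0.696−0.150) = 5.865/0.5460 = 10.74 mg/L.
e^(−k_d t) = e^(−0.150×0.3020) = 0.9557; e^(−k_2 t) = e^(−0.696×0.3020) = 0.8104.
D = 10.74 × (0.9557 − 0.8104) + 1.18 × 0.8104 = 1.561 + 0.9563 = 2.517 mg/L.

D ≈ 2.52 mg/L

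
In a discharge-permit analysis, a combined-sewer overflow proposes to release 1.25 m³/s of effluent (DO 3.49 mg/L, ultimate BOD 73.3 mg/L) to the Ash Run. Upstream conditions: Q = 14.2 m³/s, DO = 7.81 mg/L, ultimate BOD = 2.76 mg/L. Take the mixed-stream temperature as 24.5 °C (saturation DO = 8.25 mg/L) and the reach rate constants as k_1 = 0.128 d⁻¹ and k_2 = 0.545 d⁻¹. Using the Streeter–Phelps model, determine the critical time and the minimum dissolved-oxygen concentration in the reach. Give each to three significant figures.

t_c ≈ 2.61 d; minimum DO ≈ 6.83 mg/L

Mixed DO = (14.2×7.81 + 1.25×3.49)/(14.2+1.25) = 115.3/15.45 = 7.460 mg/L.
Mixed L₀ = (14.2×2.76 + 1.25×73.3)/(15.45) = 130.8/15.45 = 8.467 mg/L.
Initial deficit D₀ = C_s − DO₀ = 8.25 − 7.460 = 0.7895 mg/L.
t_c = (1/0.4170) ln[(0.545/0.128)(1 − 0.7895×0.4170/(0.128×8.467))] = 2.398 × ln(2.964) = 2.606 d.
D_c = (0.128/0.545) × 8.467 × e^(−0.128×2.606) = 0.2349 × 8.467 × 0.7164 = 1.425 mg/L.
Minimum DO = 8.25 − 1.425 = 6.825 mg/L.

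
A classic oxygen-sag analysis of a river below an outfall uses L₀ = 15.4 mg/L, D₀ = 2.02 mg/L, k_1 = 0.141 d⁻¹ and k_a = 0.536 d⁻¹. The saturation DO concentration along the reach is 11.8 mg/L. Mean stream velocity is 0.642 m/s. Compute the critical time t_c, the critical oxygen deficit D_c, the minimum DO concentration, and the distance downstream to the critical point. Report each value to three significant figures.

t_c = [1/(k_a−k_1)] ln[(k_a/k_1)(1 − D₀(k_a−k_1)/(k_1 L₀))]
= [1/(0.536−0.141)] ln[(0.536/0.141)(1 − 2.02×0.3950/(0.141×15.4))]
= (1/0.3950) ln[3.801 × 0.6325] = 2.532 × ln(2.405) = 2.532 × 0.8774 = 2.221 d.
D_c = (k_1/k_a) L₀ e^(−k_1 t_c) = (0.141/0.536) × 15.4 × e^(−0.141×2.221) = 0.2631 × 15.4 × 0.7311 = 2.962 mg/L.
Minimum DO = C_s − D_c = 11.8 − 2.962 = 8.838 mg/L.
x_c = v t_c = 0.642 m/s × 2.221 d × 86400 s/d = 123200 m ≈ 123 km.

t_c ≈ 2.22 d; D_c ≈ 2.96 mg/L; min DO ≈ 8.84 mg/L; x_c ≈ 123 km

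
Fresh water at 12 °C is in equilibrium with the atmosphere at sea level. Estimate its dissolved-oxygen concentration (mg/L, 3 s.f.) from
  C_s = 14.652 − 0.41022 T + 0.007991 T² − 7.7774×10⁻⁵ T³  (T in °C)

C_s ≈ 10.7 mg/L

C_s = 14.652 − 0.41022×12 + 0.007991×12² − 7.7774×10⁻⁵×12³ = 10.75 mg/L.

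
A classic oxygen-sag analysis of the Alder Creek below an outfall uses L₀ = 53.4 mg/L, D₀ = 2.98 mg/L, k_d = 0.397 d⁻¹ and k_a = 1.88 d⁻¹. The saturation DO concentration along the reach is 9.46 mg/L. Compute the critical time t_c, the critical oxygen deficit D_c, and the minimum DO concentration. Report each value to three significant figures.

t_c ≈ 0.891 d; D_c ≈ 7.92 mg/L; min DO ≈ 1.54 mg/L

At the critical point dD/dt = 0, so k_d L₀ e^(−k_d t) = k_a D. Substituting D(t) from the Streeter–Phelps equation and solving for t gives
t_c = ln[(k_a/k_d)(1 − D₀(k_a−k_d)/(k_d L₀))] / (k_a−k_d).
Here k_a−k_d = 1.483 d⁻¹ and 1 − D₀(k_a−k_d)/(k_d L₀) = 1 − 2.98×1.483/(0.397×53.4) = 0.7915, so
t_c = ln(4.736 × 0.7915) / 1.483 = 1.321 / 1.483 = 0.8910 d.
D_c = (k_d/k_a) L₀ e^(−k_d t_c) = (0.397/1.88) × 53.4 × e^(−0.397×0.8910) = 0.2112 × 53.4 × 0.7021 = 7.917 mg/L.
Minimum DO = C_s − D_c = 9.46 − 7.917 = 1.543 mg/L.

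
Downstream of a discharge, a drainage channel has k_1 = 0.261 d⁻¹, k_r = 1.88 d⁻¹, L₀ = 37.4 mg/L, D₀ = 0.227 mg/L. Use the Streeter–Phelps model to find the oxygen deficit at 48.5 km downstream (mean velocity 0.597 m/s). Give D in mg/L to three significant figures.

D ≈ 3.73 mg/L

Travel time t = x/v = 48.5 km / (0.597 m/s) = 48500 m / 0.597 m/s = 81240 s = 0.9403 d.
k_1 L₀/(k_r−k_1) = 0.261×37.4/(1.88−0.261) = 9.761/1.619 = 6.029 mg/L.
e^(−k_1 t) = e^(−0.261×0.9403) = 0.7824; e^(−k_r t) = e^(−1.88×0.9403) = 0.1707.
D = 6.029 × (0.7824 − 0.1707) + 0.227 × 0.1707 = 3.688 + 0.03875 = 3.727 mg/L.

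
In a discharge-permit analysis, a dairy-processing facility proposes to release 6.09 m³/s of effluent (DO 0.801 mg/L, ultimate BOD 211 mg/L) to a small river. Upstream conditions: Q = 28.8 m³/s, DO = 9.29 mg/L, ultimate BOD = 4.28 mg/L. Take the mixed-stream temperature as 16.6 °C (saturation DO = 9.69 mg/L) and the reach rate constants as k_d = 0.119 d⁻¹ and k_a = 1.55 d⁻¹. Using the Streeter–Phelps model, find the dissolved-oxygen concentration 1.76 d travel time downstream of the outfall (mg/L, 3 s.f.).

Mixed DO = (28.8×9.29 + 6.09×0.801)/(28.8+6.09) = 272.4/34.89 = 7.808 mg/L.
Mixed L₀ = (28.8×4.28 + 6.09×211)/(34.89) = 1408/34.89 = 40.36 mg/L.
Initial deficit D₀ = C_s − DO₀ = 9.69 − 7.808 = 1.882 mg/L.
D(1.76) = [0.119×40.36/(1.55−0.119)](e^(−0.119×1.76) − e^(−1.55×1.76)) + 1.882 e^(−1.55×1.76)
= 3.357 × (0.8110 − 0.06535) + 1.882 × 0.06535 = 2.626 mg/L.
DO = 9.69 − 2.626 = 7.064 mg/L.

DO ≈ 7.06 mg/L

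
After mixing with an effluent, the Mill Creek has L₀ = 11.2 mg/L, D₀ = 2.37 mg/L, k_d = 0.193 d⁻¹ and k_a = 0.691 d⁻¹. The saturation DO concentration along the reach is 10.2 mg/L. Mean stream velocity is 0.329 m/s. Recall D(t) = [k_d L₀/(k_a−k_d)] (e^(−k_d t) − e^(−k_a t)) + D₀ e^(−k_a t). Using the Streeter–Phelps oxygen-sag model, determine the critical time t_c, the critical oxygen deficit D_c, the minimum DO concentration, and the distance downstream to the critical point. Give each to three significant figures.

t_c ≈ 0.975 d; D_c ≈ 2.59 mg/L; min DO ≈ 7.61 mg/L; x_c ≈ 27.7 km

t_c = [1/(k_a−k_d)] ln[(k_a/k_d)(1 − D₀(k_a−k_d)/(k_d L₀))]
= [1/(0.691−0.193)] ln[(0.691/0.193)(1 − 2.37×0.4980/(0.193×11.2))]
= (1/0.4980) ln[3.580 × 0.4540] = 2.008 × ln(1.625) = 2.008 × 0.4858 = 0.9754 d.
L(t_c) = L₀ e^(−k_d t_c) = 11.2 × 0.8284 = 9.278 mg/L, and at the critical point k_a D_c = k_d L, so D_c = (0.193/0.691) × 9.278 = 2.591 mg/L.
Minimum DO = C_s − D_c = 10.2 − 2.591 = 7.609 mg/L.
x_c = v t_c = 0.329 m/s × 0.9754 d × 86400 s/d = 27730 m ≈ 27.7 km.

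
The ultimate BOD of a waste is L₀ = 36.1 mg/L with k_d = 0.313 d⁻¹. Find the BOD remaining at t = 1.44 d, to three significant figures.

L ≈ 23.0 mg/L

L_t = L₀ e^(−k_d t) = 36.1 × e^(−0.313×1.44) = 36.1 × 0.6372 = 23.00 mg/L.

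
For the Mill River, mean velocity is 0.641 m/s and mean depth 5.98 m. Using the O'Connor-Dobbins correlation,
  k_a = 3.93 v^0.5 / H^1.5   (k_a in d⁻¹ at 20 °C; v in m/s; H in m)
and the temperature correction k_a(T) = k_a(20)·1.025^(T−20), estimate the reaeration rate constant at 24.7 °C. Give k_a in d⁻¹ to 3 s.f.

k_a ≈ 0.242 d⁻¹

k_a(20) = 3.93 × 0.641^0.5 / 5.98^1.5 = 3.93 × 0.8006 / 14.62 = 0.2152 d⁻¹.
k_a(24.7) = 0.2152 × 1.025^(24.7−20) = 0.2152 × 1.123 = 0.2416 d⁻¹.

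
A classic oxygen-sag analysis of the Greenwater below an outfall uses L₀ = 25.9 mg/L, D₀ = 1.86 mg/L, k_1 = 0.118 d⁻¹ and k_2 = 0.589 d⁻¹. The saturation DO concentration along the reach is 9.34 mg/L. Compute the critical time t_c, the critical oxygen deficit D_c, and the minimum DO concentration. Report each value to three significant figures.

t_c ≈ 2.70 d; D_c ≈ 3.77 mg/L; min DO ≈ 5.57 mg/L

At the critical point dD/dt = 0, so k_1 L₀ e^(−k_1 t) = k_2 D. Substituting D(t) from the Streeter–Phelps equation and solving for t gives
t_c = ln[(k_2/k_1)(1 − D₀(k_2−k_1)/(k_1 L₀))] / (k_2−k_1).
Here k_2−k_1 = 0.4710 d⁻¹ and 1 − D₀(k_2−k_1)/(k_1 L₀) = 1 − 1.86×0.4710/(0.118×25.9) = 0.7133, so
t_c = ln(4.992 × 0.7133) / 0.4710 = 1.270 / 0.4710 = 2.696 d.
D_c = (k_1/k_2) L₀ e^(−k_1 t_c) = (0.118/0.589) × 25.9 × e^(−0.118×2.696) = 0.2003 × 25.9 × 0.7275 = 3.775 mg/L.
Minimum DO = C_s − D_c = 9.34 − 3.775 = 5.565 mg/L.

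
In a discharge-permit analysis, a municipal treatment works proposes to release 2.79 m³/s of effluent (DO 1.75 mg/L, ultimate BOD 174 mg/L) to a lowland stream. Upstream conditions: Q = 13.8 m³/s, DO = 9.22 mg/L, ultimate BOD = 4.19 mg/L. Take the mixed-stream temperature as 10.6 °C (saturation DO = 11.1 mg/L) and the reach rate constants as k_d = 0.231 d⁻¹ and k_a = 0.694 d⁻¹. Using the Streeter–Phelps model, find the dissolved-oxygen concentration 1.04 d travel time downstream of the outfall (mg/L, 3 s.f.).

DO ≈ 4.67 mg/L

Mixed DO = (13.8×9.22 + 2.79×1.75)/(13.8+2.79) = 132.1/16.59 = 7.964 mg/L.
Mixed L₀ = (13.8×4.19 + 2.79×174)/(16.59) = 543.3/16.59 = 32.75 mg/L.
Initial deficit D₀ = C_s − DO₀ = 11.1 − 7.964 = 3.136 mg/L.
D(1.04) = [0.231×32.75/(0.694−0.231)](e^(−0.231×1.04) − e^(−0.694×1.04)) + 3.136 e^(−0.694×1.04)
= 16.34 × (0.7864 − 0.4859) + 3.136 × 0.4859 = 6.434 mg/L.
DO = 11.1 − 6.434 = 4.666 mg/L.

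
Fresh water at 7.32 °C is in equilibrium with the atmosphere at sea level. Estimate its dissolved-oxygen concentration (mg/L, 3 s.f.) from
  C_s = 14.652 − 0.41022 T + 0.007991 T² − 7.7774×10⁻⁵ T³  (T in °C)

C_s ≈ 12.0 mg/L

C_s = 14.652 − 0.41022×7.32 + 0.007991×7.32² − 7.7774×10⁻⁵×7.32³ = 12.05 mg/L.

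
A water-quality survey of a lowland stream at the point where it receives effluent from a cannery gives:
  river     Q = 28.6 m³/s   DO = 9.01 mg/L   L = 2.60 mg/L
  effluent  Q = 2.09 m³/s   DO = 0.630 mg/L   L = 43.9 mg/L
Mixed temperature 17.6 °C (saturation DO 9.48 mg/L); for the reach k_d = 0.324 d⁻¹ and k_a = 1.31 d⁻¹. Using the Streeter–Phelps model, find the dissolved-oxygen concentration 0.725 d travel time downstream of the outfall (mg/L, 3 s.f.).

Mixed DO = (28.6×9.01 + 2.09×0.630)/(28.6+2.09) = 259.0/30.69 = 8.439 mg/L.
Mixed L₀ = (28.6×2.60 + 2.09×43.9)/(30.69) = 166.1/30.69 = 5.413 mg/L.
Initial deficit D₀ = C_s − DO₀ = 9.48 − 8.439 = 1.041 mg/L.
D(0.725) = [0.324×5.413/(1.31−0.324)](e^(−0.324×0.725) − e^(−1.31×0.725)) + 1.041 e^(−1.31×0.725)
= 1.779 × (0.7906 − 0.3868) + 1.041 × 0.3868 = 1.121 mg/L.
DO = 9.48 − 1.121 = 8.359 mg/L.

DO ≈ 8.36 mg/L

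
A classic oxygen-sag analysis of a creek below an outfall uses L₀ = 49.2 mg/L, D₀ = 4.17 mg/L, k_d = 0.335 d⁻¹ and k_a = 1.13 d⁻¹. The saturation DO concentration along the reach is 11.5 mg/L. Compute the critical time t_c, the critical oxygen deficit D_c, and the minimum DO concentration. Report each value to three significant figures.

At the critical point dD/dt = 0, so k_d L₀ e^(−k_d t) = k_a D. Substituting D(t) from the Streeter–Phelps equation and solving for t gives
t_c = ln[(k_a/k_d)(1 − D₀(k_a−k_d)/(k_d L₀))] / (k_a−k_d).
Here k_a−k_d = 0.7950 d⁻¹ and 1 − D₀(k_a−k_d)/(k_d L₀) = 1 − 4.17×0.7950/(0.335×49.2) = 0.7989, so
t_c = ln(3.373 × 0.7989) / 0.7950 = 0.9913 / 0.7950 = 1.247 d.
L(t_c) = L₀ e^(−k_d t_c) = 49.2 × 0.6586 = 32.40 mg/L, and at the critical point k_a D_c = k_d L, so D_c = (0.335/1.13) × 32.40 = 9.606 mg/L.
Minimum DO = C_s − D_c = 11.5 − 9.606 = 1.894 mg/L.

t_c ≈ 1.25 d; D_c ≈ 9.61 mg/L; min DO ≈ 1.89 mg/L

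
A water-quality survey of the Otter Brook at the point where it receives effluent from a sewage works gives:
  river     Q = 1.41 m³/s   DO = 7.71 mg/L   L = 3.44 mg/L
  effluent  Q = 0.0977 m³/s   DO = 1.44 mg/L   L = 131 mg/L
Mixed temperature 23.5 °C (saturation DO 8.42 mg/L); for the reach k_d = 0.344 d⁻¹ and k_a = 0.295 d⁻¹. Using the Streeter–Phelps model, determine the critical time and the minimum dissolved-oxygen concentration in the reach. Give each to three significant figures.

t_c ≈ 2.86 d; minimum DO ≈ 3.32 mg/L

Mixed DO = (1.41×7.71 + 0.0977×1.44)/(1.41+0.0977) = 11.01/1.508 = 7.304 mg/L.
Mixed L₀ = (1.41×3.44 + 0.0977×131)/(1.508) = 17.65/1.508 = 11.71 mg/L.
Initial deficit D₀ = C_s − DO₀ = 8.42 − 7.304 = 1.116 mg/L.
t_c = (1/-0.04900) ln[(0.295/0.344)(1 − 1.116×-0.04900/(0.344×11.71))] = -20.41 × ln(0.8692) = 2.861 d.
D_c = (0.344/0.295) × 11.71 × e^(−0.344×2.861) = 1.166 × 11.71 × 0.3738 = 5.102 mg/L.
Minimum DO = 8.42 − 5.102 = 3.318 mg/L.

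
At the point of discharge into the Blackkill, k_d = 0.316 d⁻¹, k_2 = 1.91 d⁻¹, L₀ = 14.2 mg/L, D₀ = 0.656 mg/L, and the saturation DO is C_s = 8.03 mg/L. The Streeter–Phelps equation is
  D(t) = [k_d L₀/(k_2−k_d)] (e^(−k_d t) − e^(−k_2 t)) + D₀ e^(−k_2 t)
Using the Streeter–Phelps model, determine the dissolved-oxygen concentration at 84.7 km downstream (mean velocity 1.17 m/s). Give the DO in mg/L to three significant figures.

DO ≈ 6.31 mg/L

Travel time t = x/v = 84.7 km / (1.17 m/s) = 84700 m / 1.17 m/s = 72390 s = 0.8379 d.
k_d L₀/(k_2−k_d) = 0.316×14.2/(1.91−0.316) = 4.487/1.594 = 2.815 mg/L.
e^(−k_d t) = e^(−0.316×0.8379) = 0.7674; e^(−k_2 t) = e^(−1.91×0.8379) = 0.2018.
D = 2.815 × (0.7674 − 0.2018) + 0.656 × 0.2018 = 1.592 + 0.1324 = 1.724 mg/L.
DO = C_s − D = 8.03 − 1.724 = 6.306 mg/L.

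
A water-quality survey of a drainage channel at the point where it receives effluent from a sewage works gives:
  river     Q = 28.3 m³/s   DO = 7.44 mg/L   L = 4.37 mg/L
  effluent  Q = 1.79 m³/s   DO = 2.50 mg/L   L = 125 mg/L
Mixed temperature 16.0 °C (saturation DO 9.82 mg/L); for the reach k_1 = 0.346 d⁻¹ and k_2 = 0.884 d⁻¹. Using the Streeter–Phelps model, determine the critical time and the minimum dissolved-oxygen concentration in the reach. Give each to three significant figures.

t_c ≈ 0.914 d; minimum DO ≈ 6.53 mg/L

Mixed DO = (28.3×7.44 + 1.79×2.50)/(28.3+1.79) = 215.0/30.09 = 7.146 mg/L.
Mixed L₀ = (28.3×4.37 + 1.79×125)/(30.09) = 347.4/30.09 = 11.55 mg/L.
Initial deficit D₀ = C_s − DO₀ = 9.82 − 7.146 = 2.674 mg/L.
t_c = (1/0.5380) ln[(0.884/0.346)(1 − 2.674×0.5380/(0.346×11.55))] = 1.859 × ln(1.635) = 0.9137 d.
D_c = (0.346/0.884) × 11.55 × e^(−0.346×0.9137) = 0.3914 × 11.55 × 0.7289 = 3.294 mg/L.
Minimum DO = 9.82 − 3.294 = 6.526 mg/L.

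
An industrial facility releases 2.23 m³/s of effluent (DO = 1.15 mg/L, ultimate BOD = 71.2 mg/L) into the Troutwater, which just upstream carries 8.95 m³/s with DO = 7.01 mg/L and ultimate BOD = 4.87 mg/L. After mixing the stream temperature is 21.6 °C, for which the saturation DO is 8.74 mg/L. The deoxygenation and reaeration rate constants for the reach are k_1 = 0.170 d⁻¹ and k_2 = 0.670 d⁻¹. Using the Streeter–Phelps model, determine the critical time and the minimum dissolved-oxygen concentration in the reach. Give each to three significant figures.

t_c ≈ 1.47 d; minimum DO ≈ 5.16 mg/L

Mixed DO = (8.95×7.01 + 2.23×1.15)/(8.95+2.23) = 65.30/11.18 = 5.841 mg/L.
Mixed L₀ = (8.95×4.87 + 2.23×71.2)/(11.18) = 202.4/11.18 = 18.10 mg/L.
Initial deficit D₀ = C_s − DO₀ = 8.74 − 5.841 = 2.899 mg/L.
t_c = (1/0.5000) ln[(0.670/0.170)(1 − 2.899×0.5000/(0.170×18.10))] = 2.000 × ln(2.085) = 1.469 d.
D_c = (0.170/0.670) × 18.10 × e^(−0.170×1.469) = 0.2537 × 18.10 × 0.7790 = 3.578 mg/L.
Minimum DO = 8.74 − 3.578 = 5.162 mg/L.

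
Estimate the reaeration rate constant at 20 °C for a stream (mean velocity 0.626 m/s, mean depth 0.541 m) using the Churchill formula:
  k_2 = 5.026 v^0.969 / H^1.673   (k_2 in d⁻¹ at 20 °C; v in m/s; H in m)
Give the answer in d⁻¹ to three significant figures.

k_2 = 5.026 × 0.626^0.969 / 0.541^1.673 = 5.026 × 0.6352 / 0.3578 = 8.922 d⁻¹.

k_2 ≈ 8.92 d⁻¹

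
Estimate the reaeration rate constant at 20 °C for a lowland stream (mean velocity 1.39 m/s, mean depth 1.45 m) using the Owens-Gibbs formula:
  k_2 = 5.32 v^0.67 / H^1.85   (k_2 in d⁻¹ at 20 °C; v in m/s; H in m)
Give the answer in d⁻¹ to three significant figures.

k_2 = 5.32 × 1.39^0.67 / 1.45^1.85 = 5.32 × 1.247 / 1.989 = 3.336 d⁻¹.

k_2 ≈ 3.34 d⁻¹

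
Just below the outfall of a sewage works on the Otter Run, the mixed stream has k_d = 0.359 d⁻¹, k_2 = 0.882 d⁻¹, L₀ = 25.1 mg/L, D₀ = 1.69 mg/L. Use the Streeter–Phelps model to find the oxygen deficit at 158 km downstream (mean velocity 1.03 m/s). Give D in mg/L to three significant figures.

D ≈ 5.86 mg/L

Travel time t = x/v = 158 km / (1.03 m/s) = 158000 m / 1.03 m/s = 153400 s = 1.775 d.
k_d L₀/(k_2−k_d) = 0.359×25.1/(0.882−0.359) = 9.011/0.5230 = 17.23 mg/L.
e^(−k_d t) = e^(−0.359×1.775) = 0.5287; e^(−k_2 t) = e^(−0.882×1.775) = 0.2089.
D = 17.23 × (0.5287 − 0.2089) + 1.69 × 0.2089 = 5.510 + 0.3530 = 5.863 mg/L.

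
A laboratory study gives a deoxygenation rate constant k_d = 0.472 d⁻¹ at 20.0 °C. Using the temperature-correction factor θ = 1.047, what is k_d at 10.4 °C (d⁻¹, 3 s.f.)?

k_d ≈ 0.304 d⁻¹

k_d(T₂) = k_d(T₁) · θ^(T₂−T₁) = 0.472 × 1.047^(10.4−20.0)
= 0.472 × 1.047^-9.60 = 0.472 × 0.6434 = 0.3037 d⁻¹.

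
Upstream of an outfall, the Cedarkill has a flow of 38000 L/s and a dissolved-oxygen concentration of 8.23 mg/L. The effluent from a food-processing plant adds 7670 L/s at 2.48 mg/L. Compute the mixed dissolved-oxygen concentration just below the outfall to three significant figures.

7.26 mg/L

Flow-weighted mixing: C = (Q_r C_r + Q_w C_w)/(Q_r + Q_w)
= (38000×8.23 + 7670×2.48)/(38000 + 7670) = 331800/45670 = 7.264 mg/L.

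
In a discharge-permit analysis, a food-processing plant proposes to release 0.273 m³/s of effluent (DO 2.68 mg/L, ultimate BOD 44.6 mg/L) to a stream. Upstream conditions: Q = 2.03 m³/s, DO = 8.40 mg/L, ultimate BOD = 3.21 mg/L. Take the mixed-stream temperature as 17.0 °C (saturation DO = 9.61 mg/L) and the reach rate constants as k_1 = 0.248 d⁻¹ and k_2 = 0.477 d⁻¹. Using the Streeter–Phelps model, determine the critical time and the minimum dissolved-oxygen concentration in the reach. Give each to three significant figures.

t_c ≈ 1.80 d; minimum DO ≈ 6.91 mg/L

Mixed DO = (2.03×8.40 + 0.273×2.68)/(2.03+0.273) = 17.78/2.303 = 7.722 mg/L.
Mixed L₀ = (2.03×3.21 + 0.273×44.6)/(2.303) = 18.69/2.303 = 8.116 mg/L.
Initial deficit D₀ = C_s − DO₀ = 9.61 − 7.722 = 1.888 mg/L.
t_c = (1/0.2290) ln[(0.477/0.248)(1 − 1.888×0.2290/(0.248×8.116))] = 4.367 × ln(1.510) = 1.800 d.
D_c = (0.248/0.477) × 8.116 × e^(−0.248×1.800) = 0.5199 × 8.116 × 0.6399 = 2.700 mg/L.
Minimum DO = 9.61 − 2.700 = 6.910 mg/L.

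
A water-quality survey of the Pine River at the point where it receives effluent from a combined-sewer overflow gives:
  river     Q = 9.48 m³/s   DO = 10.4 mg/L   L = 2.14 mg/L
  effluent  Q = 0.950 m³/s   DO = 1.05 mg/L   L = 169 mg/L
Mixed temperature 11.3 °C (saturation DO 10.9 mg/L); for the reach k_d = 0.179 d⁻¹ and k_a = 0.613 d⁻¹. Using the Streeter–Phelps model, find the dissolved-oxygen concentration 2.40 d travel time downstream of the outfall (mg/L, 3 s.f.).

Mixed DO = (9.48×10.4 + 0.950×1.05)/(9.48+0.950) = 99.59/10.43 = 9.548 mg/L.
Mixed L₀ = (9.48×2.14 + 0.950×169)/(10.43) = 180.8/10.43 = 17.34 mg/L.
Initial deficit D₀ = C_s − DO₀ = 10.9 − 9.548 = 1.352 mg/L.
D(2.40) = [0.179×17.34/(0.613−0.179)](e^(−0.179×2.40) − e^(−0.613×2.40)) + 1.352 e^(−0.613×2.40)
= 7.151 × (0.6508 − 0.2296) + 1.352 × 0.2296 = 3.322 mg/L.
DO = 10.9 − 3.322 = 7.578 mg/L.

DO ≈ 7.58 mg/L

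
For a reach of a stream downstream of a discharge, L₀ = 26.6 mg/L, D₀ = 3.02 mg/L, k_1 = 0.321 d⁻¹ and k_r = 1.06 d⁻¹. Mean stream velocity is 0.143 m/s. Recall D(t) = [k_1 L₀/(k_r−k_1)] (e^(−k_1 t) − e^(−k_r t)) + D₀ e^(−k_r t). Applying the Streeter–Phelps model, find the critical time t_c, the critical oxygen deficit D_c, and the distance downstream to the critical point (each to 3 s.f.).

t_c = [1/(k_r−k_1)] ln[(k_r/k_1)(1 − D₀(k_r−k_1)/(k_1 L₀))]
= [1/(1.06−0.321)] ln[(1.06/0.321)(1 − 3.02×0.7390/(0.321×26.6))]
= (1/0.7390) ln[3.302 × 0.7386] = 1.353 × ln(2.439) = 1.353 × 0.8916 = 1.207 d.
D_c = (k_1/k_r) L₀ e^(−k_1 t_c) = (0.321/1.06) × 26.6 × e^(−0.321×1.207) = 0.3028 × 26.6 × 0.6789 = 5.469 mg/L.
x_c = v t_c = 0.143 m/s × 1.207 d × 86400 s/d = 14910 m ≈ 14.9 km.

t_c ≈ 1.21 d; D_c ≈ 5.47 mg/L; x_c ≈ 14.9 km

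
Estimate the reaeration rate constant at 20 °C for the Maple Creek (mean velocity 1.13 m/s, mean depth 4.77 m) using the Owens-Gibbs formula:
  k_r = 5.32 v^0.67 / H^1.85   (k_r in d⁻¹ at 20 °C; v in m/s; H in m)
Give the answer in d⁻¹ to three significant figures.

k_r = 5.32 × 1.13^0.67 / 4.77^1.85 = 5.32 × 1.085 / 18.00 = 0.3208 d⁻¹.

k_r ≈ 0.321 d⁻¹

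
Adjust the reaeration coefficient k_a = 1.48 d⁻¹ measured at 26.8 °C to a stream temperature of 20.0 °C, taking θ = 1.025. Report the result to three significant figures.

k_a(T₂) = k_a(T₁) · θ^(T₂−T₁) = 1.48 × 1.025^(20.0−26.8)
= 1.48 × 1.025^-6.80 = 1.48 × 0.8454 = 1.251 d⁻¹.

k_a ≈ 1.25 d⁻¹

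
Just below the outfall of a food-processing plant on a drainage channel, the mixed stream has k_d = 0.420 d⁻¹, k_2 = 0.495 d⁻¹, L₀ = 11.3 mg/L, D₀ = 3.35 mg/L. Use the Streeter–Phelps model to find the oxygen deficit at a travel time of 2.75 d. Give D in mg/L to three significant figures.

k_d L₀/(k_2−k_d) = 0.420×11.3/(0.495−0.420) = 4.746/0.07500 = 63.28 mg/L.
e^(−k_d t) = e^(−0.420×2.750) = 0.3151; e^(−k_2 t) = e^(−0.495×2.750) = 0.2563.
D = 63.28 × (0.3151 − 0.2563) + 3.35 × 0.2563 = 3.716 + 0.8587 = 4.574 mg/L.

D ≈ 4.57 mg/L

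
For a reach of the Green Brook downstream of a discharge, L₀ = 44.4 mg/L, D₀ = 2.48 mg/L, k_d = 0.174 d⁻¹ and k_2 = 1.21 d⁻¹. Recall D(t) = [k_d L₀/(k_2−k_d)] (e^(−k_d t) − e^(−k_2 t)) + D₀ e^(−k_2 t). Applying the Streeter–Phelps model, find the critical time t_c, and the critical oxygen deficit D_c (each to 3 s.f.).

t_c ≈ 1.48 d; D_c ≈ 4.93 mg/L

t_c = [1/(k_2−k_d)] ln[(k_2/k_d)(1 − D₀(k_2−k_d)/(k_d L₀))]
= [1/(1.21−0.174)] ln[(1.21/0.174)(1 − 2.48×1.036/(0.174×44.4))]
= (1/1.036) ln[6.954 × 0.6674] = 0.9653 × ln(4.641) = 0.9653 × 1.535 = 1.482 d.
D_c = (k_d/k_2) L₀ e^(−k_d t_c) = (0.174/1.21) × 44.4 × e^(−0.174×1.482) = 0.1438 × 44.4 × 0.7727 = 4.934 mg/L.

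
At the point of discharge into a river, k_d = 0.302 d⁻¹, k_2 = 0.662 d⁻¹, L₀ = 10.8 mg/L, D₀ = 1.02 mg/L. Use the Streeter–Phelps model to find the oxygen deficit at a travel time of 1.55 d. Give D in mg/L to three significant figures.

D ≈ 2.79 mg/L

k_d L₀/(k_2−k_d) = 0.302×10.8/(0.662−0.302) = 3.262/0.3600 = 9.060 mg/L.
e^(−k_d t) = e^(−0.302×1.550) = 0.6262; e^(−k_2 t) = e^(−0.662×1.550) = 0.3584.
D = 9.060 × (0.6262 − 0.3584) + 1.02 × 0.3584 = 2.426 + 0.3656 = 2.792 mg/L.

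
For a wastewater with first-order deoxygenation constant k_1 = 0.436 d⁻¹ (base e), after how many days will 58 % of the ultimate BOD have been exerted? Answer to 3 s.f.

t ≈ 1.99 d

y/L₀ = 1 − e^(−k_1 t) = 0.58 ⇒ e^(−k_1 t) = 0.420
t = −ln(0.420) / 0.436 = 0.8675 / 0.436 = 1.990 d.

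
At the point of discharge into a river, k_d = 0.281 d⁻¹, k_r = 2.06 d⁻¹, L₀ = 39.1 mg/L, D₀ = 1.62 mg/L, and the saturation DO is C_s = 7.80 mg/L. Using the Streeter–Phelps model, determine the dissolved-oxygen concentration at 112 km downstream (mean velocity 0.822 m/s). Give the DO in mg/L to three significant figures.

DO ≈ 4.01 mg/L

Travel time t = x/v = 112 km / (0.822 m/s) = 112000 m / 0.822 m/s = 136300 s = 1.577 d.
k_d L₀/(k_r−k_d) = 0.281×39.1/(2.06−0.281) = 10.99/1.779 = 6.176 mg/L.
e^(−k_d t) = e^(−0.281×1.577) = 0.6420; e^(−k_r t) = e^(−2.06×1.577) = 0.03883.
D = 6.176 × (0.6420 − 0.03883) + 1.62 × 0.03883 = 3.725 + 0.06290 = 3.788 mg/L.
DO = C_s − D = 7.80 − 3.788 = 4.012 mg/L.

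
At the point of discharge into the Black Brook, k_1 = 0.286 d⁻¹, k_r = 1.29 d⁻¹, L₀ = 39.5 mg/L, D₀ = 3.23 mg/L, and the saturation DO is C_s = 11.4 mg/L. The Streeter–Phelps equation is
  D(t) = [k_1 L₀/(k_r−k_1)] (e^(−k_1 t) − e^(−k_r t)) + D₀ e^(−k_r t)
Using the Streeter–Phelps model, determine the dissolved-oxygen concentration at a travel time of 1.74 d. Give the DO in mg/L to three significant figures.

k_1 L₀/(k_r−k_1) = 0.286×39.5/(1.29−0.286) = 11.30/1.004 = 11.25 mg/L.
e^(−k_1 t) = e^(−0.286×1.740) = 0.6080; e^(−k_r t) = e^(−1.29×1.740) = 0.1060.
D = 11.25 × (0.6080 − 0.1060) + 3.23 × 0.1060 = 5.648 + 0.3423 = 5.991 mg/L.
DO = C_s − D = 11.4 − 5.991 = 5.409 mg/L.

DO ≈ 5.41 mg/L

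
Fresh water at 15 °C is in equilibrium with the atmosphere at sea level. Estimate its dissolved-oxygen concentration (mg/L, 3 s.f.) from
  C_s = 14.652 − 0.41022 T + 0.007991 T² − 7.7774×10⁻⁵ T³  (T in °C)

C_s = 14.652 − 0.41022×15 + 0.007991×15² − 7.7774×10⁻⁵×15³ = 10.03 mg/L.

C_s ≈ 10.0 mg/L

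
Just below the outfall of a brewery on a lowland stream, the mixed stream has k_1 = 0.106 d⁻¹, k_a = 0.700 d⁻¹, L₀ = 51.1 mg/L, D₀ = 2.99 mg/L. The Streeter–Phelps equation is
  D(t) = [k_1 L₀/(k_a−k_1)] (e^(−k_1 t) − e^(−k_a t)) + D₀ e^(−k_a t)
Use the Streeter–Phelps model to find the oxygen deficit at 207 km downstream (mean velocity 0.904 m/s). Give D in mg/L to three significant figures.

D ≈ 5.93 mg/L

Travel time t = x/v = 207 km / (0.904 m/s) = 207000 m / 0.904 m/s = 229000 s = 2.650 d.
k_1 L₀/(k_a−k_1) = 0.106×51.1/(0.700−0.106) = 5.417/0.5940 = 9.119 mg/L.
e^(−k_1 t) = e^(−0.106×2.650) = 0.7551; e^(−k_a t) = e^(−0.700×2.650) = 0.1564.
D = 9.119 × (0.7551 − 0.1564) + 2.99 × 0.1564 = 5.459 + 0.4677 = 5.927 mg/L.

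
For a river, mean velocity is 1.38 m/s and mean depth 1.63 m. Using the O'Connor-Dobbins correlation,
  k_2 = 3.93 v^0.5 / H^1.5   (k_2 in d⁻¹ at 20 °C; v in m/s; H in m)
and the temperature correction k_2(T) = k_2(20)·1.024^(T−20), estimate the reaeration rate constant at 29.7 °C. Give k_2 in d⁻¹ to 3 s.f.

k_2 ≈ 2.79 d⁻¹

k_2(20) = 3.93 × 1.38^0.5 / 1.63^1.5 = 3.93 × 1.175 / 2.081 = 2.218 d⁻¹.
k_2(29.7) = 2.218 × 1.024^(29.7−20) = 2.218 × 1.259 = 2.792 d⁻¹.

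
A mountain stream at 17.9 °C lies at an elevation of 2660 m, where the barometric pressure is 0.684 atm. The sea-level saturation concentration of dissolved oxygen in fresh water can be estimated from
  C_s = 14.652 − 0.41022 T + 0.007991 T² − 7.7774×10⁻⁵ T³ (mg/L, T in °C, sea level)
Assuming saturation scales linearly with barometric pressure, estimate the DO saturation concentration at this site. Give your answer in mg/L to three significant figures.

C_s ≈ 6.45 mg/L

At sea level: C_s = 14.652 − 0.41022×17.9 + 0.007991×17.9² − 7.7774×10⁻⁵×17.9³ = 9.423 mg/L.
Pressure correction: C_s' = 9.423 × 0.684 = 6.446 mg/L.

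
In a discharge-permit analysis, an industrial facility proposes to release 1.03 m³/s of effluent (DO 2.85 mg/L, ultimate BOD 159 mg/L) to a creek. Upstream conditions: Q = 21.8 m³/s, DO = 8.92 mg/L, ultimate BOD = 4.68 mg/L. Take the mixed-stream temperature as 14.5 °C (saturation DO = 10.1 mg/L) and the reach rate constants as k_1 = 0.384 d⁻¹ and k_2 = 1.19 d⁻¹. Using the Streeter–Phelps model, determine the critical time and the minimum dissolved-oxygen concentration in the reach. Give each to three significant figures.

t_c ≈ 1.03 d; minimum DO ≈ 7.57 mg/L

Mixed DO = (21.8×8.92 + 1.03×2.85)/(21.8+1.03) = 197.4/22.83 = 8.646 mg/L.
Mixed L₀ = (21.8×4.68 + 1.03×159)/(22.83) = 265.8/22.83 = 11.64 mg/L.
Initial deficit D₀ = C_s − DO₀ = 10.1 − 8.646 = 1.454 mg/L.
t_c = (1/0.8060) ln[(1.19/0.384)(1 − 1.454×0.8060/(0.384×11.64))] = 1.241 × ln(2.287) = 1.026 d.
D_c = (0.384/1.19) × 11.64 × e^(−0.384×1.026) = 0.3227 × 11.64 × 0.6743 = 2.533 mg/L.
Minimum DO = 10.1 − 2.533 = 7.567 mg/L.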